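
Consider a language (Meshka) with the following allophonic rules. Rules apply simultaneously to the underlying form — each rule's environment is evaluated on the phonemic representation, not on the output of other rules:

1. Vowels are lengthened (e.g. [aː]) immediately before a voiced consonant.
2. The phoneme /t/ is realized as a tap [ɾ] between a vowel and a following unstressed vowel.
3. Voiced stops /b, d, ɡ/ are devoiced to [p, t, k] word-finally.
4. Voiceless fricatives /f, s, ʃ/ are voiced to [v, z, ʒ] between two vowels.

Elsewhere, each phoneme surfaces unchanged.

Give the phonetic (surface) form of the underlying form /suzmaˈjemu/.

/s/ (word-initial) is in the target of rule 4 but the environment (between two vowels) is not met → [s].
/u/ (between /s/ and /z/): before a voiced consonant, so rule 1 applies → [uː].
/a/ — between /m/ and /j/, before a voiced consonant — surfaces as [aː] (rule 1).
/e/ (between /j/ and /m/): before a voiced consonant, so rule 1 applies → [eː].
/u/ (word-final) is in the target of rule 1 but the environment (before a voiced consonant) is not met → [u].

[suːzmaːˈjeːmu]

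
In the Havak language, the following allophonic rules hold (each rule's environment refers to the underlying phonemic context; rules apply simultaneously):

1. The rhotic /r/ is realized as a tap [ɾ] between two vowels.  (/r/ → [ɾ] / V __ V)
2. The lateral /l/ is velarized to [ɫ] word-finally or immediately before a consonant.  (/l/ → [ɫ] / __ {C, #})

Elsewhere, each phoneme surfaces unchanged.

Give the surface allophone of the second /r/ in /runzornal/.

[r]

/r/ (between /o/ and /n/) fails the environment for rule 1, so it stays [r].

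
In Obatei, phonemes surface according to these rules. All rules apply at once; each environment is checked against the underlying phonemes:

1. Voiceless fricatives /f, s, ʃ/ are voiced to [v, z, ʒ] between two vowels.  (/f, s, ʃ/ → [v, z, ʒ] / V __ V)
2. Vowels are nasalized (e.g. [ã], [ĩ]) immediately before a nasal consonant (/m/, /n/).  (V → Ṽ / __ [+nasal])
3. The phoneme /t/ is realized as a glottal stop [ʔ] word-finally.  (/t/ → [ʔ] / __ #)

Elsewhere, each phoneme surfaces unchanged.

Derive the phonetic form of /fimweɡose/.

/f/ (word-initial) is in the target of rule 1 but the environment (between two vowels) is not met → [f].
/i/ — between /f/ and /m/, before a nasal consonant — surfaces as [ĩ] (rule 2).
/m/ (between /i/ and /w/) is unaffected → [m].
/w/ — not in any rule's target class → [w].
/e/ (between /w/ and /ɡ/) fails the environment for rule 2, so it stays [e].
/ɡ/ stays [ɡ].
/o/ — between /ɡ/ and /s/; rule 2 does not apply here → [o].
Rule 1 applies to /s/ (between /o/ and /e/: between two vowels) → [z].
/e/ (word-final): rule 2 targets it, but not before a nasal consonant → unchanged [e].

[fĩmweɡoze]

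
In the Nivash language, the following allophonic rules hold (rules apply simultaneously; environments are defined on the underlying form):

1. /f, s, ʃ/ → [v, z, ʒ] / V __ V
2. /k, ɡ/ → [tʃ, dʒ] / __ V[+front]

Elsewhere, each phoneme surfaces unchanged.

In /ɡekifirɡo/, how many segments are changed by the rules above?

3

Segments that undergo a rule: /ɡ/ → [dʒ] (rule 2); /k/ → [tʃ] (rule 2); /f/ → [v] (rule 1).
All other segments surface unchanged.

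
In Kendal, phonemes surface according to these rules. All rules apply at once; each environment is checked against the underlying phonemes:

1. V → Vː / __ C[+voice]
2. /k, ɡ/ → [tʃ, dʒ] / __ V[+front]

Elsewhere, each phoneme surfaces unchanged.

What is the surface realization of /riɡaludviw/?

[riːɡaːluːdviːw]

/r/ (word-initial): no rule targets it → [r].
Rule 1 applies to /i/ (between /r/ and /ɡ/: before a voiced consonant) → [iː].
/ɡ/ (between /i/ and /a/) fails the environment for rule 2, so it stays [ɡ].
/a/ meets the environment for rule 1 (before a voiced consonant) → [aː].
/l/ (between /a/ and /u/): no rule targets it → [l].
/u/ (between /l/ and /d/): before a voiced consonant, so rule 1 applies → [uː].
/d/ (between /u/ and /v/) is unaffected → [d].
/v/ (between /d/ and /i/) is unaffected → [v].
/i/ (between /v/ and /w/) occurs before a voiced consonant → [iː] by rule 1.
/w/ — not in any rule's target class → [w].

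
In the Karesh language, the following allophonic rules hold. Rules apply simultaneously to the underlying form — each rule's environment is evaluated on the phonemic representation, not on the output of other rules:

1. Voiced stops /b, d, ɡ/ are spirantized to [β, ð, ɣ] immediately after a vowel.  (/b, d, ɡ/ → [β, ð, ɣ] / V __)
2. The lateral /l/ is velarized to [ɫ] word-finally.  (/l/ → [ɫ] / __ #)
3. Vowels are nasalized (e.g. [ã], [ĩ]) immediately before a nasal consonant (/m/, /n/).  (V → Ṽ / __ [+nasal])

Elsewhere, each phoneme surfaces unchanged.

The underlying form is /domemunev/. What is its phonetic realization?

/d/ (word-initial) is in the target of rule 1 but the environment (immediately after a vowel) is not met → [d].
/o/ — between /d/ and /m/, before a nasal consonant — surfaces as [õ] (rule 3).
/m/ (between /o/ and /e/) is unaffected → [m].
/e/ — between /m/ and /m/, before a nasal consonant — surfaces as [ẽ] (rule 3).
/m/ (between /e/ and /u/) is unaffected → [m].
Rule 3 applies to /u/ (between /m/ and /n/: before a nasal consonant) → [ũ].
/n/ (between /u/ and /e/) is unaffected → [n].
/e/ — between /n/ and /v/; rule 3 does not apply here → [e].
/v/ stays [v].

[dõmẽmũnev]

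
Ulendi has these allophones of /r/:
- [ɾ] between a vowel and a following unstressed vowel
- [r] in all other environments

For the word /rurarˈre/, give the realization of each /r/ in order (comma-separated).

[r], [ɾ], [r], [r]

Occurrence 1 (position 1): no conditioning environment matches → elsewhere allophone [r].
Occurrence 2 (position 3): between a vowel and a following unstressed vowel → [ɾ].
Occurrence 3 (position 5): no conditioning environment matches → elsewhere allophone [r].
Occurrence 4 (position 6): no conditioning environment matches → elsewhere allophone [r].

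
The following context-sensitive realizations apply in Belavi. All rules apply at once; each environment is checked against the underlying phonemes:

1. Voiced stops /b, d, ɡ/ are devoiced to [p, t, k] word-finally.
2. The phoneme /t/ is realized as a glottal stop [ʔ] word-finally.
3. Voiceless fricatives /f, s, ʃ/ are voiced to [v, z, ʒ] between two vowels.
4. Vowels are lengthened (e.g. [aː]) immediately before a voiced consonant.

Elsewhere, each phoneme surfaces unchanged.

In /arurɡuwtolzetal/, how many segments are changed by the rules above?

Segments that undergo a rule: /a/ → [aː] (rule 4); /u/ → [uː] (rule 4); /u/ → [uː] (rule 4); /o/ → [oː] (rule 4); /a/ → [aː] (rule 4).
All other segments surface unchanged.

5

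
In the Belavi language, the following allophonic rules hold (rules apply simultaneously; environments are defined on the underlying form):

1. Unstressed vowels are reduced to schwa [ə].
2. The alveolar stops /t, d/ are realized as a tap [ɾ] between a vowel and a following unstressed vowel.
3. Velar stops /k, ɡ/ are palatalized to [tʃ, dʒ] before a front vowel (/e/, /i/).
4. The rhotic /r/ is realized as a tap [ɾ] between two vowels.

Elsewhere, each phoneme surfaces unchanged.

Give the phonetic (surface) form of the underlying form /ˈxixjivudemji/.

[ˈxixjəvəɾəmjə]

/x/ (word-initial) is unaffected → [x].
/i/ (between /x/ and /x/) fails the environment for rule 1, so it stays [i].
/x/ — not in any rule's target class → [x].
/j/ stays [j].
/i/ (between /j/ and /v/): in an unstressed syllable, so rule 1 applies → [ə].
/v/ (between /i/ and /u/) is unaffected → [v].
/u/ meets the environment for rule 1 (in an unstressed syllable) → [ə].
Rule 2 applies to /d/ (between /u/ and /e/: between a vowel and a following unstressed vowel) → [ɾ].
/e/ — between /d/ and /m/, in an unstressed syllable — surfaces as [ə] (rule 1).
/m/ (between /e/ and /j/) is unaffected → [m].
/j/ stays [j].
/i/ (word-final): in an unstressed syllable, so rule 1 applies → [ə].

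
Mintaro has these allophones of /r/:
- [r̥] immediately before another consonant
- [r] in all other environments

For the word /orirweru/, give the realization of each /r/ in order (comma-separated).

[r], [r̥], [r]

Occurrence 1 (position 2): no conditioning environment matches → elsewhere allophone [r].
Occurrence 2 (position 4): immediately before another consonant → [r̥].
Occurrence 3 (position 7): no conditioning environment matches → elsewhere allophone [r].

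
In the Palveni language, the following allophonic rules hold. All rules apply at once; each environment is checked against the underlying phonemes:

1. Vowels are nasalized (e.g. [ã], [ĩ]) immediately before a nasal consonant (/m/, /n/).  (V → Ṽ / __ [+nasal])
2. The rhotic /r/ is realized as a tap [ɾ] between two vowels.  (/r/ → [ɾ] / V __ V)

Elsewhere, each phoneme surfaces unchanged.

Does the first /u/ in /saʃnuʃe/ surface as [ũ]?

No

/u/ (between /n/ and /ʃ/) fails the environment for rule 1, so it stays [u].
The actual realization is [u], not [ũ].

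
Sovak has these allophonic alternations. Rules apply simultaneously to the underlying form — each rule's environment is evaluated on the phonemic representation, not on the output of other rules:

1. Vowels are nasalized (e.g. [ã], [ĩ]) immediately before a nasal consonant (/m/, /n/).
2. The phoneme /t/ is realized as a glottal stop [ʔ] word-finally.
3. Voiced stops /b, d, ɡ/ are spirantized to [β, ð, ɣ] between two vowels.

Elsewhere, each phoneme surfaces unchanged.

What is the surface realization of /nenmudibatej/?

/n/ (word-initial) is unaffected → [n].
/e/ (between /n/ and /n/) occurs before a nasal consonant → [ẽ] by rule 1.
/n/ (between /e/ and /m/) is unaffected → [n].
/m/ stays [m].
/u/ (between /m/ and /d/): rule 1 targets it, but not before a nasal consonant → unchanged [u].
Rule 3 applies to /d/ (between /u/ and /i/: between two vowels) → [ð].
/i/ (between /d/ and /b/) is in the target of rule 1 but the environment (before a nasal consonant) is not met → [i].
/b/ — between /i/ and /a/, between two vowels — surfaces as [β] (rule 3).
/a/ (between /b/ and /t/) fails the environment for rule 1, so it stays [a].
/t/ — between /a/ and /e/; rule 2 does not apply here → [t].
/e/ (between /t/ and /j/) fails the environment for rule 1, so it stays [e].
/j/ stays [j].

[nẽnmuðiβatej]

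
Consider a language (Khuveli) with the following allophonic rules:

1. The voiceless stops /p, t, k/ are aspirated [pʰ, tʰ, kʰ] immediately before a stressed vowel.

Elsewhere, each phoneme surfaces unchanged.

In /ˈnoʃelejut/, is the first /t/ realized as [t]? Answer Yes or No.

/t/ (word-final) is in the target of rule 1 but the environment (immediately before a stressed vowel) is not met → [t].
The actual realization is [t], which matches [t].

Yes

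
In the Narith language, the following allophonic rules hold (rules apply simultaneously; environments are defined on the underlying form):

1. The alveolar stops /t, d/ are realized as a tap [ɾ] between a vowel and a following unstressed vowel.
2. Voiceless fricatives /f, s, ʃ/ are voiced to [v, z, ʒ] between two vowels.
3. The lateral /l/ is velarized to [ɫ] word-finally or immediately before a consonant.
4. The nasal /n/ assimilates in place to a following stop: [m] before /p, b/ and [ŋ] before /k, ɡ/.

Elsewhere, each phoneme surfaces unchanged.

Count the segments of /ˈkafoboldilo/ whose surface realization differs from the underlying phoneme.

2

Segments that undergo a rule: /f/ → [v] (rule 2); /l/ → [ɫ] (rule 3).
All other segments surface unchanged.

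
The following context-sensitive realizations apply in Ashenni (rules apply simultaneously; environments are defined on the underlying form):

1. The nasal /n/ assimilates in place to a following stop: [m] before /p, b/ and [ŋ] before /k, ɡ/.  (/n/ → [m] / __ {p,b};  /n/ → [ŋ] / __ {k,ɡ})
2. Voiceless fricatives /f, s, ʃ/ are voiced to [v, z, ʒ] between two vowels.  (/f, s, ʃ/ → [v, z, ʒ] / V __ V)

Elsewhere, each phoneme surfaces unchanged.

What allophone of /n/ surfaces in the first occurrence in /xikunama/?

[n]

/n/ (between /u/ and /a/): rule 1 targets it, but not before a labial or velar stop → unchanged [n].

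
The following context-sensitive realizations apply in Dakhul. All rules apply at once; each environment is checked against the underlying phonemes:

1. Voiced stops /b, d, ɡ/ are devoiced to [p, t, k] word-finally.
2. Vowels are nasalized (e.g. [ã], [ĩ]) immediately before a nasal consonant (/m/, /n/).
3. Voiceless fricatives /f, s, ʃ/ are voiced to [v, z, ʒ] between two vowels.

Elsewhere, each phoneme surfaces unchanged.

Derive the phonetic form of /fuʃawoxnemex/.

[fuʒawoxnẽmex]

/f/ — word-initial; rule 3 does not apply here → [f].
/u/ (between /f/ and /ʃ/) is in the target of rule 2 but the environment (before a nasal consonant) is not met → [u].
/ʃ/ (between /u/ and /a/) occurs between two vowels → [ʒ] by rule 3.
/a/ (between /ʃ/ and /w/) is in the target of rule 2 but the environment (before a nasal consonant) is not met → [a].
/w/ stays [w].
/o/ — between /w/ and /x/; rule 2 does not apply here → [o].
/x/ (between /o/ and /n/): no rule targets it → [x].
/n/ (between /x/ and /e/): no rule targets it → [n].
/e/ meets the environment for rule 2 (before a nasal consonant) → [ẽ].
/m/ (between /e/ and /e/): no rule targets it → [m].
/e/ — between /m/ and /x/; rule 2 does not apply here → [e].
/x/ — not in any rule's target class → [x].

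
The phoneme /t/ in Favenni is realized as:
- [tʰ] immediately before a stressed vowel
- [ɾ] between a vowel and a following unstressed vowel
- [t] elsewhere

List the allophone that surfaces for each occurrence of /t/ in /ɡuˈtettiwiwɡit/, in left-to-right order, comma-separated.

[tʰ], [t], [t], [t]

Occurrence 1 (position 3): immediately before a stressed vowel → [tʰ].
Occurrence 2 (position 5): no conditioning environment matches → elsewhere allophone [t].
Occurrence 3 (position 6): no conditioning environment matches → elsewhere allophone [t].
Occurrence 4 (position 13): no conditioning environment matches → elsewhere allophone [t].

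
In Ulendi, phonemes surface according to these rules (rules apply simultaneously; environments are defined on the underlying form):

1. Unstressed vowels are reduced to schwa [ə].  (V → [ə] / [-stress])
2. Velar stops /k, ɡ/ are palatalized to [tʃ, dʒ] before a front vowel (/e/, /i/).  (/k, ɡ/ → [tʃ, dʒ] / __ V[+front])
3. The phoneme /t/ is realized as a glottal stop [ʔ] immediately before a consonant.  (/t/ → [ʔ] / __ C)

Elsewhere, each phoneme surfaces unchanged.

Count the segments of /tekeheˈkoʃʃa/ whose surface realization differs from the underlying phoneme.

5

Segments that undergo a rule: /e/ → [ə] (rule 1); /k/ → [tʃ] (rule 2); /e/ → [ə] (rule 1); /e/ → [ə] (rule 1); /a/ → [ə] (rule 1).
All other segments surface unchanged.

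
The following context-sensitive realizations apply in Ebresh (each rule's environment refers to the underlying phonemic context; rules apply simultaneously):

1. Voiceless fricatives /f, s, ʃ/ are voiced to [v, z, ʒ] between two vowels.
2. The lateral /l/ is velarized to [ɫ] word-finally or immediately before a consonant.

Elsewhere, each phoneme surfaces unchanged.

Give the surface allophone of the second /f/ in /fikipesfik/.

[f]

/f/ (between /s/ and /i/) is in the target of rule 1 but the environment (between two vowels) is not met → [f].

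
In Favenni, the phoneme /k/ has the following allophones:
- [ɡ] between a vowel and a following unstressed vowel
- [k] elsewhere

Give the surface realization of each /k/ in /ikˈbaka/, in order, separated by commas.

Occurrence 1 (position 2): no conditioning environment matches → elsewhere allophone [k].
Occurrence 2 (position 5): between a vowel and a following unstressed vowel → [ɡ].

[k], [ɡ]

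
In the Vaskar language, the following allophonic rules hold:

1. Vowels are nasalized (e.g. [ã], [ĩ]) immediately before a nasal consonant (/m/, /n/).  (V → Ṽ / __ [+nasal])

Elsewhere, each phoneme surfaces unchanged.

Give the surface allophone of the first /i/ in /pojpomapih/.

/i/ (between /p/ and /h/) is in the target of rule 1 but the environment (before a nasal consonant) is not met → [i].

[i]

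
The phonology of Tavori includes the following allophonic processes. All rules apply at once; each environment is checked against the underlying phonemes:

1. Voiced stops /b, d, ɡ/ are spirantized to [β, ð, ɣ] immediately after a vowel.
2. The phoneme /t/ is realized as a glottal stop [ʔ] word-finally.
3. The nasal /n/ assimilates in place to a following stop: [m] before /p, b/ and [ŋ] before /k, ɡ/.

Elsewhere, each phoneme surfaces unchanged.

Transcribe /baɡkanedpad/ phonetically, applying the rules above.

[baɣkaneðpað]

/b/ (word-initial): rule 1 targets it, but not immediately after a vowel → unchanged [b].
/a/ (between /b/ and /ɡ/): no rule targets it → [a].
Rule 1 applies to /ɡ/ (between /a/ and /k/: immediately after a vowel) → [ɣ].
/k/ (between /ɡ/ and /a/): no rule targets it → [k].
/a/ (between /k/ and /n/): no rule targets it → [a].
/n/ (between /a/ and /e/) is in the target of rule 3 but the environment (before a labial or velar stop) is not met → [n].
/e/ stays [e].
/d/ (between /e/ and /p/) occurs immediately after a vowel → [ð] by rule 1.
/p/ stays [p].
/a/ — not in any rule's target class → [a].
Rule 1 applies to /d/ (word-final: immediately after a vowel) → [ð].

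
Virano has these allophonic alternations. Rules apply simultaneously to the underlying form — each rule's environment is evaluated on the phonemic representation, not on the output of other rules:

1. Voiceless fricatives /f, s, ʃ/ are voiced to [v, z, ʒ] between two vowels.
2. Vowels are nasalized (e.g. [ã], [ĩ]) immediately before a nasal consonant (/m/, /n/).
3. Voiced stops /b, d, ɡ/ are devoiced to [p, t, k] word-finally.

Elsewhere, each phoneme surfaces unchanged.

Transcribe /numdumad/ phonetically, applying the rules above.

/n/ (word-initial) is unaffected → [n].
/u/ (between /n/ and /m/) occurs before a nasal consonant → [ũ] by rule 2.
/m/ stays [m].
/d/ — between /m/ and /u/; rule 3 does not apply here → [d].
/u/ (between /d/ and /m/) occurs before a nasal consonant → [ũ] by rule 2.
/m/ (between /u/ and /a/): no rule targets it → [m].
/a/ (between /m/ and /d/) is in the target of rule 2 but the environment (before a nasal consonant) is not met → [a].
/d/ (word-final) occurs word-finally → [t] by rule 3.

[nũmdũmat]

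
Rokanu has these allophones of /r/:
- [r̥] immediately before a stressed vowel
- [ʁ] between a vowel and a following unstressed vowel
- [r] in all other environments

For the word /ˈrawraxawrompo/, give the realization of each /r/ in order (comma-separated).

Occurrence 1 (position 1): immediately before a stressed vowel → [r̥].
Occurrence 2 (position 4): no conditioning environment matches → elsewhere allophone [r].
Occurrence 3 (position 9): no conditioning environment matches → elsewhere allophone [r].

[r̥], [r], [r]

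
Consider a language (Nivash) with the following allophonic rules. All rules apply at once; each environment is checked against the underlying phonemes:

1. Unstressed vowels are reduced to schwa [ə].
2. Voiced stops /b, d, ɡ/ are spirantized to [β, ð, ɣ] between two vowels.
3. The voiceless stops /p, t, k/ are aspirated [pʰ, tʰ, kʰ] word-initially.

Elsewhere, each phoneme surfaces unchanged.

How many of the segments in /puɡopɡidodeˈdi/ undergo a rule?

Segments that undergo a rule: /p/ → [pʰ] (rule 3); /u/ → [ə] (rule 1); /ɡ/ → [ɣ] (rule 2); /o/ → [ə] (rule 1); /i/ → [ə] (rule 1); /d/ → [ð] (rule 2); /o/ → [ə] (rule 1); /d/ → [ð] (rule 2); /e/ → [ə] (rule 1); /d/ → [ð] (rule 2).
All other segments surface unchanged.

10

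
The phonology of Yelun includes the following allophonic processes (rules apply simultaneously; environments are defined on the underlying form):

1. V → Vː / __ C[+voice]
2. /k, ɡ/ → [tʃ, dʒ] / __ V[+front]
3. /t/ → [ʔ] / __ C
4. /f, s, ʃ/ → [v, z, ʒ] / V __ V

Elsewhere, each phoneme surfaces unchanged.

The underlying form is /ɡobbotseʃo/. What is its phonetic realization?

/ɡ/ (word-initial) fails the environment for rule 2, so it stays [ɡ].
Rule 1 applies to /o/ (between /ɡ/ and /b/: before a voiced consonant) → [oː].
/b/ stays [b].
/b/ (between /b/ and /o/): no rule targets it → [b].
/o/ (between /b/ and /t/) is in the target of rule 1 but the environment (before a voiced consonant) is not met → [o].
Rule 3 applies to /t/ (between /o/ and /s/: immediately before a consonant) → [ʔ].
/s/ (between /t/ and /e/) is in the target of rule 4 but the environment (between two vowels) is not met → [s].
/e/ (between /s/ and /ʃ/): rule 1 targets it, but not before a voiced consonant → unchanged [e].
/ʃ/ meets the environment for rule 4 (between two vowels) → [ʒ].
/o/ (word-final): rule 1 targets it, but not before a voiced consonant → unchanged [o].

[ɡoːbboʔseʒo]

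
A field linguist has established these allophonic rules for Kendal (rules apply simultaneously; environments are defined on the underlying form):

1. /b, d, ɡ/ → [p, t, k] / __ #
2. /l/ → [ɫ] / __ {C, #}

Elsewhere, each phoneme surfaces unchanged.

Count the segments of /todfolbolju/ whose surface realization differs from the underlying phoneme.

2

Segments that undergo a rule: /l/ → [ɫ] (rule 2); /l/ → [ɫ] (rule 2).
All other segments surface unchanged.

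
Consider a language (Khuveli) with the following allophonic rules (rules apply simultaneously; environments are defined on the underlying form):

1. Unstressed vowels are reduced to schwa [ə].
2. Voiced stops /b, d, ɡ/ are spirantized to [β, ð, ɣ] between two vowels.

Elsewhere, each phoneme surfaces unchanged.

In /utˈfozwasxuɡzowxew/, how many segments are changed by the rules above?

Segments that undergo a rule: /u/ → [ə] (rule 1); /a/ → [ə] (rule 1); /u/ → [ə] (rule 1); /o/ → [ə] (rule 1); /e/ → [ə] (rule 1).
All other segments surface unchanged.

5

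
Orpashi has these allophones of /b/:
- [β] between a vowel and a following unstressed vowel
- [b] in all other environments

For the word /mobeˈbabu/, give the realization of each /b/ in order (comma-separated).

Occurrence 1 (position 3): between a vowel and a following unstressed vowel → [β].
Occurrence 2 (position 5): no conditioning environment matches → elsewhere allophone [b].
Occurrence 3 (position 7): between a vowel and a following unstressed vowel → [β].

[β], [b], [β]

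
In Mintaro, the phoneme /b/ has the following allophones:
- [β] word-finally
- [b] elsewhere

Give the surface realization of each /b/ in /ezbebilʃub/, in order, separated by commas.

[b], [b], [β]

Occurrence 1 (position 3): no conditioning environment matches → elsewhere allophone [b].
Occurrence 2 (position 5): no conditioning environment matches → elsewhere allophone [b].
Occurrence 3 (position 10): word-finally → [β].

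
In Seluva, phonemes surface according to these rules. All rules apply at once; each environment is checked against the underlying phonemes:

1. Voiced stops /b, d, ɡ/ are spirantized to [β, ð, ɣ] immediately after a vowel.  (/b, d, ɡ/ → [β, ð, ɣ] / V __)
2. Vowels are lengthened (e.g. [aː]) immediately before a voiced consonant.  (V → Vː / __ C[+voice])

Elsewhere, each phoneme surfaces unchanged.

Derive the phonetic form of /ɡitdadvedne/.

/ɡ/ — word-initial; rule 1 does not apply here → [ɡ].
/i/ (between /ɡ/ and /t/): rule 2 targets it, but not before a voiced consonant → unchanged [i].
/t/ (between /i/ and /d/): no rule targets it → [t].
/d/ (between /t/ and /a/) fails the environment for rule 1, so it stays [d].
/a/ (between /d/ and /d/): before a voiced consonant, so rule 2 applies → [aː].
/d/ — between /a/ and /v/, immediately after a vowel — surfaces as [ð] (rule 1).
/v/ (between /d/ and /e/): no rule targets it → [v].
/e/ meets the environment for rule 2 (before a voiced consonant) → [eː].
/d/ (between /e/ and /n/) occurs immediately after a vowel → [ð] by rule 1.
/n/ (between /d/ and /e/): no rule targets it → [n].
/e/ — word-final; rule 2 does not apply here → [e].

[ɡitdaːðveːðne]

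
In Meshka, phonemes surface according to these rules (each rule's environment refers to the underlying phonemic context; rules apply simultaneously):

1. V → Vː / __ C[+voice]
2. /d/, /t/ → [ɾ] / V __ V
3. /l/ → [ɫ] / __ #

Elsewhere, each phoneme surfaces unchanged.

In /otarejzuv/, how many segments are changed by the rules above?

4

Segments that undergo a rule: /t/ → [ɾ] (rule 2); /a/ → [aː] (rule 1); /e/ → [eː] (rule 1); /u/ → [uː] (rule 1).
All other segments surface unchanged.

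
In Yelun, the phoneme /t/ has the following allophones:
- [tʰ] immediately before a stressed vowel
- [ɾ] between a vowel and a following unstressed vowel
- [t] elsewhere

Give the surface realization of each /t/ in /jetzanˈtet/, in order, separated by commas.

[t], [tʰ], [t]

Occurrence 1 (position 3): no conditioning environment matches → elsewhere allophone [t].
Occurrence 2 (position 7): immediately before a stressed vowel → [tʰ].
Occurrence 3 (position 9): no conditioning environment matches → elsewhere allophone [t].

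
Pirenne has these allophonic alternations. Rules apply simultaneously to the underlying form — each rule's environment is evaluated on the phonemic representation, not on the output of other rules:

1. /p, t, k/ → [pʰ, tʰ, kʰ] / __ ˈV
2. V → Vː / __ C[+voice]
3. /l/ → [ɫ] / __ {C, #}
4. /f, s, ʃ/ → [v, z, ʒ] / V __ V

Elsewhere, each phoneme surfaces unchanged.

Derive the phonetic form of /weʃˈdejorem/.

[weʃˈdeːjoːreːm]

/w/ stays [w].
/e/ (between /w/ and /ʃ/) is in the target of rule 2 but the environment (before a voiced consonant) is not met → [e].
/ʃ/ (between /e/ and /d/) is in the target of rule 4 but the environment (between two vowels) is not met → [ʃ].
/d/ stays [d].
/e/ — between /d/ and /j/, before a voiced consonant — surfaces as [eː] (rule 2).
/j/ (between /e/ and /o/) is unaffected → [j].
/o/ — between /j/ and /r/, before a voiced consonant — surfaces as [oː] (rule 2).
/r/ stays [r].
/e/ — between /r/ and /m/, before a voiced consonant — surfaces as [eː] (rule 2).
/m/ — not in any rule's target class → [m].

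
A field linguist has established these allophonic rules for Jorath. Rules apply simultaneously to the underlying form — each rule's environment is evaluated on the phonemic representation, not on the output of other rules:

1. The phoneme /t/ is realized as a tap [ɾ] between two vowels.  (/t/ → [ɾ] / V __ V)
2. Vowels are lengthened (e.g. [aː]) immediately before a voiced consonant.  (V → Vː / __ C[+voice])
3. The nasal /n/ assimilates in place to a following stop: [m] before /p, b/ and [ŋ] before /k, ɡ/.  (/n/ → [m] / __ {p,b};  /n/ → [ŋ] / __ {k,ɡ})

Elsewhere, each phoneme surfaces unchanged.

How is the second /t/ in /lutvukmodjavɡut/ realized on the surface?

/t/ (word-final) fails the environment for rule 1, so it stays [t].

[t]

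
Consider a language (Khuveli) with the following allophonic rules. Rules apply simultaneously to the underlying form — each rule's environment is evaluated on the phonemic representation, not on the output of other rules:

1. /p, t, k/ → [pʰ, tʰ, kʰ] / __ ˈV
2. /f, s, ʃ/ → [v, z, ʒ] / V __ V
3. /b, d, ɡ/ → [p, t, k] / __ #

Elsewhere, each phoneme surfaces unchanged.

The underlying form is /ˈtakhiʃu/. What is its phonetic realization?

/t/ (word-initial): immediately before a stressed vowel, so rule 1 applies → [tʰ].
/a/ — not in any rule's target class → [a].
/k/ (between /a/ and /h/): rule 1 targets it, but not immediately before a stressed vowel → unchanged [k].
/h/ stays [h].
/i/ stays [i].
/ʃ/ (between /i/ and /u/): between two vowels, so rule 2 applies → [ʒ].
/u/ (word-final): no rule targets it → [u].

[ˈtʰakhiʒu]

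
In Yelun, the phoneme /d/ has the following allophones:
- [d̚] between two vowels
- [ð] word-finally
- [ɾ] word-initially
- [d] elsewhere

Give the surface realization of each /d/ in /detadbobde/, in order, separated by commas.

Occurrence 1 (position 1): word-initially → [ɾ].
Occurrence 2 (position 5): no conditioning environment matches → elsewhere allophone [d].
Occurrence 3 (position 9): no conditioning environment matches → elsewhere allophone [d].

[ɾ], [d], [d]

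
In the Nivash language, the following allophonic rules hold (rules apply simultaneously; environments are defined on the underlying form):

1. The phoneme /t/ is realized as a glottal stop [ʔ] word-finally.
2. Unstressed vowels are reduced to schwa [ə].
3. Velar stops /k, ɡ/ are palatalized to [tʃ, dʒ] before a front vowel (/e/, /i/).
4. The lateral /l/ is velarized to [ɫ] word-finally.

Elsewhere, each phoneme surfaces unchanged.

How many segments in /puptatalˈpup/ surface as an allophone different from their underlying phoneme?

Segments that undergo a rule: /u/ → [ə] (rule 2); /a/ → [ə] (rule 2); /a/ → [ə] (rule 2).
All other segments surface unchanged.

3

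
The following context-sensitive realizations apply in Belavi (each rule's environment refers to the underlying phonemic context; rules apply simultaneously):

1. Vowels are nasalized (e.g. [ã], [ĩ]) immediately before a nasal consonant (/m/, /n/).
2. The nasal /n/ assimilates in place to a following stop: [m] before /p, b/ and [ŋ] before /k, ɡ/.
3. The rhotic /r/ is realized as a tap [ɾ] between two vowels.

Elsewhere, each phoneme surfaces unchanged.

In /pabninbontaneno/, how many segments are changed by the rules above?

Segments that undergo a rule: /i/ → [ĩ] (rule 1); /n/ → [m] (rule 2); /o/ → [õ] (rule 1); /a/ → [ã] (rule 1); /e/ → [ẽ] (rule 1).
All other segments surface unchanged.

5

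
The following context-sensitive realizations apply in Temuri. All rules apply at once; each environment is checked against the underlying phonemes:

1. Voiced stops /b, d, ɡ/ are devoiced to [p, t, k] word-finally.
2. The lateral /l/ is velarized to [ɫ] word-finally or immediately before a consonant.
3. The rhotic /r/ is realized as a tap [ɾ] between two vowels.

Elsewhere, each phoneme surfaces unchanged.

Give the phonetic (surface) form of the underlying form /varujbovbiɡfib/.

/r/ meets the environment for rule 3 (between two vowels) → [ɾ].
/b/ (between /j/ and /o/): rule 1 targets it, but not word-finally → unchanged [b].
/b/ — between /v/ and /i/; rule 1 does not apply here → [b].
/ɡ/ (between /i/ and /f/): rule 1 targets it, but not word-finally → unchanged [ɡ].
Rule 1 applies to /b/ (word-final: word-finally) → [p].

[vaɾujbovbiɡfip]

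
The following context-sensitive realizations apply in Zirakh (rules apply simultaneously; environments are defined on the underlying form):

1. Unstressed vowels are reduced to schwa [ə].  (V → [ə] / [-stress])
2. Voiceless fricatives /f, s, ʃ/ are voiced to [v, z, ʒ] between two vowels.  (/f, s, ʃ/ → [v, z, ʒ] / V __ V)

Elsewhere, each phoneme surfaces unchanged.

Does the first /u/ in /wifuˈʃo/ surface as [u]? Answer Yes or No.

No

/u/ (between /f/ and /ʃ/): in an unstressed syllable, so rule 1 applies → [ə].
The actual realization is [ə], not [u].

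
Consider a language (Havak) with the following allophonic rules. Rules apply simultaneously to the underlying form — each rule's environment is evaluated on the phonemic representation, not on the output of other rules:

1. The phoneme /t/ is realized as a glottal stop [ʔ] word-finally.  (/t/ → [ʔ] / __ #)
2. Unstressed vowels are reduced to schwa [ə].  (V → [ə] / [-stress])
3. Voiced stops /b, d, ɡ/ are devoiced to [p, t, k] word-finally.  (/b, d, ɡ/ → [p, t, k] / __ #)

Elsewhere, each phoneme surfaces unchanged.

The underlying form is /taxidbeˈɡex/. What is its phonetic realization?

/t/ — word-initial; rule 1 does not apply here → [t].
/a/ — between /t/ and /x/, in an unstressed syllable — surfaces as [ə] (rule 2).
/i/ — between /x/ and /d/, in an unstressed syllable — surfaces as [ə] (rule 2).
/d/ (between /i/ and /b/): rule 3 targets it, but not word-finally → unchanged [d].
/b/ — between /d/ and /e/; rule 3 does not apply here → [b].
Rule 2 applies to /e/ (between /b/ and /ɡ/: in an unstressed syllable) → [ə].
/ɡ/ — between /e/ and /e/; rule 3 does not apply here → [ɡ].
/e/ — between /ɡ/ and /x/; rule 2 does not apply here → [e].

[təxədbəˈɡex]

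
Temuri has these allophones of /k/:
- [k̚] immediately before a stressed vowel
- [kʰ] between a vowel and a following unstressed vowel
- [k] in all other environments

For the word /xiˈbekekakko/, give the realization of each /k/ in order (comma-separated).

Occurrence 1 (position 5): between a vowel and a following unstressed vowel → [kʰ].
Occurrence 2 (position 7): between a vowel and a following unstressed vowel → [kʰ].
Occurrence 3 (position 9): no conditioning environment matches → elsewhere allophone [k].
Occurrence 4 (position 10): no conditioning environment matches → elsewhere allophone [k].

[kʰ], [kʰ], [k], [k]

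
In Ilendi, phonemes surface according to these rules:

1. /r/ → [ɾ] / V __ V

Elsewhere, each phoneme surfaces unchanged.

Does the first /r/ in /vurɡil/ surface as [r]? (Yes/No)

/r/ — between /u/ and /ɡ/; rule 1 does not apply here → [r].
The actual realization is [r], which matches [r].

Yes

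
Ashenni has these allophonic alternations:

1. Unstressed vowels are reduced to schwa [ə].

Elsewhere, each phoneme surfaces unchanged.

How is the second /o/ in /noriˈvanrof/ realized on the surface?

/o/ meets the environment for rule 1 (in an unstressed syllable) → [ə].

[ə]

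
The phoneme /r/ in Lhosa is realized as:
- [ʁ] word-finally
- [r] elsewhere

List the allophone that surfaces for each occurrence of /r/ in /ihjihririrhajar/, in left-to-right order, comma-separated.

Occurrence 1 (position 6): no conditioning environment matches → elsewhere allophone [r].
Occurrence 2 (position 8): no conditioning environment matches → elsewhere allophone [r].
Occurrence 3 (position 10): no conditioning environment matches → elsewhere allophone [r].
Occurrence 4 (position 15): word-finally → [ʁ].

[r], [r], [r], [ʁ]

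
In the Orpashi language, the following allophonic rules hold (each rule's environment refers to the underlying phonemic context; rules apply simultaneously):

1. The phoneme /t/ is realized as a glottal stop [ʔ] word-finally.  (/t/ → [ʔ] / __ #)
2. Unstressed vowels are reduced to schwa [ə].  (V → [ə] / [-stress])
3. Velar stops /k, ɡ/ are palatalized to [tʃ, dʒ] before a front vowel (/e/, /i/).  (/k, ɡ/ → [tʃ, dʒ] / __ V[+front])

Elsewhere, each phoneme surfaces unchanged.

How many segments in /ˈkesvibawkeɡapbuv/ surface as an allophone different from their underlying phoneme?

7

Segments that undergo a rule: /k/ → [tʃ] (rule 3); /i/ → [ə] (rule 2); /a/ → [ə] (rule 2); /k/ → [tʃ] (rule 3); /e/ → [ə] (rule 2); /a/ → [ə] (rule 2); /u/ → [ə] (rule 2).
All other segments surface unchanged.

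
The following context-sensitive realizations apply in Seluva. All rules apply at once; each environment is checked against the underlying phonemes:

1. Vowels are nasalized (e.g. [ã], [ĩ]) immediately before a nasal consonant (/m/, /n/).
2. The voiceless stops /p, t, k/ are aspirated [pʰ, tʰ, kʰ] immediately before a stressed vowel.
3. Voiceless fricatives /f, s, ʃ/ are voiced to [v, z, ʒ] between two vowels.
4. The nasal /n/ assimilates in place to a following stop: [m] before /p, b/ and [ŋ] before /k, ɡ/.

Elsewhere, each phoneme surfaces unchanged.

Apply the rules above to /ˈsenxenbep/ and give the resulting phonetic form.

/s/ (word-initial) is in the target of rule 3 but the environment (between two vowels) is not met → [s].
Rule 1 applies to /e/ (between /s/ and /n/: before a nasal consonant) → [ẽ].
/n/ (between /e/ and /x/) is in the target of rule 4 but the environment (before a labial or velar stop) is not met → [n].
/e/ — between /x/ and /n/, before a nasal consonant — surfaces as [ẽ] (rule 1).
Rule 4 applies to /n/ (between /e/ and /b/: before a labial or velar stop) → [m].
/e/ — between /b/ and /p/; rule 1 does not apply here → [e].
/p/ (word-final) fails the environment for rule 2, so it stays [p].

[ˈsẽnxẽmbep]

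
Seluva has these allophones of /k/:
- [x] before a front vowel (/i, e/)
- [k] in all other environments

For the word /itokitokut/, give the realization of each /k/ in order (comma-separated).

Occurrence 1 (position 4): before a front vowel (/i, e/) → [x].
Occurrence 2 (position 8): no conditioning environment matches → elsewhere allophone [k].

[x], [k]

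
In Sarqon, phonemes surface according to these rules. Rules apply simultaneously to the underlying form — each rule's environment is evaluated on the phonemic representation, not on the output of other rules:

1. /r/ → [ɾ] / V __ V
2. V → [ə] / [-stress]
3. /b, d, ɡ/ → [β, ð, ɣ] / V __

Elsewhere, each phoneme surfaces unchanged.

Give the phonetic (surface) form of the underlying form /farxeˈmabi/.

[fərxəˈmaβə]

/a/ — between /f/ and /r/, in an unstressed syllable — surfaces as [ə] (rule 2).
/r/ (between /a/ and /x/) is in the target of rule 1 but the environment (between two vowels) is not met → [r].
/e/ — between /x/ and /m/, in an unstressed syllable — surfaces as [ə] (rule 2).
/a/ — between /m/ and /b/; rule 2 does not apply here → [a].
/b/ — between /a/ and /i/, immediately after a vowel — surfaces as [β] (rule 3).
/i/ meets the environment for rule 2 (in an unstressed syllable) → [ə].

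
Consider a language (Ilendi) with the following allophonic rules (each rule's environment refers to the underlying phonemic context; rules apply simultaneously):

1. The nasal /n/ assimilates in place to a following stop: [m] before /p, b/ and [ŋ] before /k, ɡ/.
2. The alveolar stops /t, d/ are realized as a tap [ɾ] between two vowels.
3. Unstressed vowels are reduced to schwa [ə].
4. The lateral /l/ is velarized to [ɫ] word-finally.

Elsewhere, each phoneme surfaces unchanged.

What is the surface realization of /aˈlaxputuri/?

/a/ (word-initial): in an unstressed syllable, so rule 3 applies → [ə].
/l/ (between /a/ and /a/) is in the target of rule 4 but the environment (word-finally) is not met → [l].
/a/ (between /l/ and /x/) fails the environment for rule 3, so it stays [a].
/x/ (between /a/ and /p/) is unaffected → [x].
/p/ (between /x/ and /u/) is unaffected → [p].
/u/ meets the environment for rule 3 (in an unstressed syllable) → [ə].
/t/ — between /u/ and /u/, between two vowels — surfaces as [ɾ] (rule 2).
/u/ (between /t/ and /r/) occurs in an unstressed syllable → [ə] by rule 3.
/r/ stays [r].
Rule 3 applies to /i/ (word-final: in an unstressed syllable) → [ə].

[əˈlaxpəɾərə]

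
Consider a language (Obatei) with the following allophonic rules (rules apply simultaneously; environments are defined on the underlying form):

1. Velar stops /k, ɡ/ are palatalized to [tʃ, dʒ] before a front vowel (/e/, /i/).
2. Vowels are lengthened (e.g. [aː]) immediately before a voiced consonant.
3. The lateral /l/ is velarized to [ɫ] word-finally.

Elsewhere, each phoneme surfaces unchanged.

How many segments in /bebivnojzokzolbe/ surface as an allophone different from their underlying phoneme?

Segments that undergo a rule: /e/ → [eː] (rule 2); /i/ → [iː] (rule 2); /o/ → [oː] (rule 2); /o/ → [oː] (rule 2).
All other segments surface unchanged.

4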